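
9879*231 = 2282049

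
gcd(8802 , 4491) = 9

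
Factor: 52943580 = 2^2*3^2* 5^1*294131^1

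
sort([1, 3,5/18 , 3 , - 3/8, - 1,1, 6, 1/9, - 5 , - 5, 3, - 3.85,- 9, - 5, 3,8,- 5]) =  [-9, - 5,-5, - 5,-5, - 3.85, - 1, - 3/8, 1/9, 5/18,1,1, 3, 3,  3, 3,6, 8]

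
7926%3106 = 1714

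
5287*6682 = 35327734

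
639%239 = 161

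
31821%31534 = 287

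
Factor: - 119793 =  - 3^1*73^1*547^1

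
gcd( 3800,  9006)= 38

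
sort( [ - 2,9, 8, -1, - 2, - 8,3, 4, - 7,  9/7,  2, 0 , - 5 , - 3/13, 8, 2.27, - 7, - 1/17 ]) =[ - 8, - 7, -7 , - 5, - 2 , - 2, - 1,- 3/13, - 1/17, 0, 9/7, 2, 2.27,  3,  4, 8,8,9]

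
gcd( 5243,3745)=749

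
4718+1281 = 5999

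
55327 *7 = 387289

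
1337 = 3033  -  1696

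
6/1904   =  3/952 = 0.00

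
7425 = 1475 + 5950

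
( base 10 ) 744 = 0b1011101000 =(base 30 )oo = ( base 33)MI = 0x2E8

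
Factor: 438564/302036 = 3^1*7^ ( - 1)*67^ ( - 1 )*227^1 = 681/469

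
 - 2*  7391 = -14782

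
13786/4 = 6893/2 = 3446.50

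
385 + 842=1227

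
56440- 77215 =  - 20775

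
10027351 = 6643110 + 3384241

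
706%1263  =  706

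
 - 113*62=- 7006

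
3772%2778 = 994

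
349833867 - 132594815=217239052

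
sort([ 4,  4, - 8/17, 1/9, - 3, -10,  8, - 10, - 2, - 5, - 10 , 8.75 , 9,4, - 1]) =[ - 10, - 10, - 10, - 5,-3, - 2,  -  1, - 8/17,  1/9,4,4, 4, 8, 8.75, 9]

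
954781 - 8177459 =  - 7222678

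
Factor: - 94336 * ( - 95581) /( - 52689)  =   - 2^7 * 3^( - 1)*7^( - 1)*11^1*13^( - 1)*67^1*193^( - 1)*95581^1 = -  9016729216/52689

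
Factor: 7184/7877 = 2^4* 449^1 * 7877^( - 1)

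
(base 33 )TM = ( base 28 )16R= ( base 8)1723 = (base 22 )20B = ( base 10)979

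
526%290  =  236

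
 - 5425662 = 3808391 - 9234053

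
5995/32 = 5995/32 =187.34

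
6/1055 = 6/1055 =0.01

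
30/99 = 10/33 = 0.30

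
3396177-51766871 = - 48370694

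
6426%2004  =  414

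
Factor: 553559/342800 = 2^( - 4) * 5^ ( - 2 )  *  73^1*857^( - 1)*7583^1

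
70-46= 24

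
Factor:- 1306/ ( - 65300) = 2^ ( - 1)*5^( - 2 )   =  1/50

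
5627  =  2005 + 3622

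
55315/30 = 1843 + 5/6 = 1843.83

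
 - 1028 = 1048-2076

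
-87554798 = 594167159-681721957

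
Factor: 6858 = 2^1*3^3 *127^1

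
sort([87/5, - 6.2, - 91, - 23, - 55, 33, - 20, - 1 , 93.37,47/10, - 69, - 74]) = [ - 91,-74,- 69, - 55, - 23 , - 20, -6.2, - 1,  47/10,87/5, 33, 93.37 ] 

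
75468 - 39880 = 35588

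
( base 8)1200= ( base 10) 640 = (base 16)280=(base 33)jd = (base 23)14J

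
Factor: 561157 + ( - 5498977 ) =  - 2^2*3^1*5^1*17^1* 47^1*103^1 = - 4937820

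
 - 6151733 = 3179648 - 9331381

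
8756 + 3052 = 11808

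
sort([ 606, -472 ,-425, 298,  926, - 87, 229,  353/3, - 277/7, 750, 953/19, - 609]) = [ - 609,- 472, - 425, - 87, - 277/7,953/19,353/3 , 229,298,606,  750, 926]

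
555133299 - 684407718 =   -  129274419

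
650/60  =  10 + 5/6  =  10.83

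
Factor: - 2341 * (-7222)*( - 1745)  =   - 29502194990 = - 2^1*5^1*23^1*157^1 * 349^1 *2341^1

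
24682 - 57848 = -33166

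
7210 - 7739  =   - 529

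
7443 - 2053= 5390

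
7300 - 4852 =2448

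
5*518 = 2590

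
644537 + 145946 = 790483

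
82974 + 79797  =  162771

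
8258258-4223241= 4035017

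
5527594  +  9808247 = 15335841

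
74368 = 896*83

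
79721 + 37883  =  117604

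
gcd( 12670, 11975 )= 5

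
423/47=9 = 9.00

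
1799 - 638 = 1161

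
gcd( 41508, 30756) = 12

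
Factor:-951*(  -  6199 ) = 5895249 = 3^1*317^1*6199^1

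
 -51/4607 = - 1 + 268/271 = - 0.01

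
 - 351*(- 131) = 45981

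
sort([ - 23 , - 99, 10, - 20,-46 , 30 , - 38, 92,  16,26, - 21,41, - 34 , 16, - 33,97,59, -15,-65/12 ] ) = [ - 99, - 46, - 38, - 34,-33 ,-23,  -  21 , - 20, - 15, - 65/12,10,16, 16,26 , 30,  41,  59,92 , 97] 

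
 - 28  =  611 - 639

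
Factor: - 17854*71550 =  - 1277453700 = -2^2*3^3*5^2*53^1*79^1* 113^1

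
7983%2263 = 1194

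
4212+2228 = 6440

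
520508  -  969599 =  - 449091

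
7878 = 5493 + 2385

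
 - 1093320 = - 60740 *18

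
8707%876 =823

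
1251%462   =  327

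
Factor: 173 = 173^1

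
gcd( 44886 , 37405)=7481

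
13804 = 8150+5654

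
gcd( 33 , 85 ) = 1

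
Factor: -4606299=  - 3^2 * 511811^1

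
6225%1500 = 225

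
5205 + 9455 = 14660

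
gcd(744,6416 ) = 8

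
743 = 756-13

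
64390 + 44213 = 108603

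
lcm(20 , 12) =60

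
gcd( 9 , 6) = 3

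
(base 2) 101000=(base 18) 24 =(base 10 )40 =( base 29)1b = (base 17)26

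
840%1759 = 840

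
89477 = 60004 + 29473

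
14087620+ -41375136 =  - 27287516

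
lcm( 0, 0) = 0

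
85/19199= 85/19199 = 0.00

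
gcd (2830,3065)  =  5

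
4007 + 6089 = 10096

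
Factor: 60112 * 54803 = 3294317936 = 2^4 * 7^1*13^1*17^2 * 7829^1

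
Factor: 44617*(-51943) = - 2317540831 =- 127^1*409^1*44617^1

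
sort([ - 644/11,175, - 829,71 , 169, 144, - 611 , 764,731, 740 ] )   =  [ - 829, - 611, - 644/11, 71,144,169, 175, 731,740,764 ] 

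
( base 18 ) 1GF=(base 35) HW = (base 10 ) 627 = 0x273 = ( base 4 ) 21303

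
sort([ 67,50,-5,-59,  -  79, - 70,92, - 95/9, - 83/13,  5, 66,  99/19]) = [-79, - 70, - 59,-95/9, - 83/13, - 5,5,99/19,50,  66,  67,  92]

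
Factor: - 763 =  - 7^1* 109^1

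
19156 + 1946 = 21102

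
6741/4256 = 963/608 = 1.58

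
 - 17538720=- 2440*7188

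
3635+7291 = 10926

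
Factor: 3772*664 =2504608 = 2^5*23^1*41^1*83^1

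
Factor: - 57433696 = -2^5 * 61^1*29423^1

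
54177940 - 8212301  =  45965639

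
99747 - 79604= 20143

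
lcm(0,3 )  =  0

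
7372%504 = 316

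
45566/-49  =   - 45566/49= - 929.92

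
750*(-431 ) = -323250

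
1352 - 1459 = -107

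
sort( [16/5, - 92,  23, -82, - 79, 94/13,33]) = [ - 92, - 82,-79, 16/5, 94/13, 23,33]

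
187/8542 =187/8542= 0.02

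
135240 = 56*2415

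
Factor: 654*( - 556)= - 2^3 * 3^1*109^1*139^1 = - 363624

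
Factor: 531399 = 3^1*11^1*16103^1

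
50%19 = 12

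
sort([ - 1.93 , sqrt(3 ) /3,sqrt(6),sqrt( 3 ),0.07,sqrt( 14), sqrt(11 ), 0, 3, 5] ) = [ - 1.93, 0, 0.07, sqrt (3 )/3,sqrt( 3) , sqrt( 6), 3, sqrt( 11 ), sqrt( 14), 5]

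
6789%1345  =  64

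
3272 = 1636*2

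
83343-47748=35595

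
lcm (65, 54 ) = 3510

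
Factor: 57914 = 2^1*23^1*1259^1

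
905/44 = 20 + 25/44  =  20.57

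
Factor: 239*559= 13^1*43^1*239^1  =  133601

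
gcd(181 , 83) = 1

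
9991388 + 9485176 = 19476564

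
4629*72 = 333288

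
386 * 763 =294518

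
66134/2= 33067 =33067.00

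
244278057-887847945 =  -  643569888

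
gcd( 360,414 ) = 18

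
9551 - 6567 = 2984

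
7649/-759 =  - 11 + 700/759 = - 10.08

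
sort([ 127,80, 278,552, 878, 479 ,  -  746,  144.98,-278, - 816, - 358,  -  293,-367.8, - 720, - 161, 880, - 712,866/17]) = [-816,-746, - 720, - 712, - 367.8, - 358, - 293, - 278, - 161, 866/17, 80,127, 144.98, 278, 479,  552, 878,880 ] 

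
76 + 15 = 91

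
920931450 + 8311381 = 929242831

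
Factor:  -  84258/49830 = -93/55 = - 3^1*5^ ( - 1)*11^( - 1 )*31^1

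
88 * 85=7480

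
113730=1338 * 85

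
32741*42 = 1375122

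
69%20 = 9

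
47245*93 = 4393785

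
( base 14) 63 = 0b1010111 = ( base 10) 87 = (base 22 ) 3l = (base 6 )223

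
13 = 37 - 24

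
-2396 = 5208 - 7604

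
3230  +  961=4191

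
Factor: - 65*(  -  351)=22815 = 3^3*5^1*13^2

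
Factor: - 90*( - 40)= 2^4*3^2*5^2 = 3600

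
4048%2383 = 1665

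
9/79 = 9/79=0.11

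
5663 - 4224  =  1439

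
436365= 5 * 87273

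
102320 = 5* 20464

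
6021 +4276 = 10297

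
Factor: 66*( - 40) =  - 2640 = -2^4*3^1*5^1*11^1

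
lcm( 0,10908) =0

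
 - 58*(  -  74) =4292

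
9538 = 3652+5886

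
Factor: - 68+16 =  - 2^2*13^1 = - 52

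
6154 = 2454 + 3700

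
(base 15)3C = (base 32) 1p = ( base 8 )71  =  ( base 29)1s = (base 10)57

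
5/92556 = 5/92556= 0.00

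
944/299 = 3 + 47/299 = 3.16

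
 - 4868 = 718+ - 5586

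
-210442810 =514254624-724697434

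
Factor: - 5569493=-5569493^1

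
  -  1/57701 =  -1  +  57700/57701  =  -  0.00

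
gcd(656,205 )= 41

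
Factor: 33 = 3^1*11^1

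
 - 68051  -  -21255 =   -  46796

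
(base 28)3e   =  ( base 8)142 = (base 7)200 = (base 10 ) 98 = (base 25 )3N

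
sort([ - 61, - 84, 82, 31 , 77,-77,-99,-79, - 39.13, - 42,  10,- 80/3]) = [ - 99, - 84,  -  79, - 77, - 61, - 42, - 39.13,  -  80/3 , 10, 31,  77,82] 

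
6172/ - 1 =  - 6172/1 =- 6172.00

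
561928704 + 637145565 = 1199074269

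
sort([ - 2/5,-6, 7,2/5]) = [ - 6,- 2/5 , 2/5, 7]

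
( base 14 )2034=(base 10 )5534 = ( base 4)1112132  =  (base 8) 12636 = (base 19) F65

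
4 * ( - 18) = -72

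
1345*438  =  589110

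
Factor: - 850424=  - 2^3 * 106303^1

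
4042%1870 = 302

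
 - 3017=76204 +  - 79221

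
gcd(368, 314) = 2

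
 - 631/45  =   - 15+44/45= - 14.02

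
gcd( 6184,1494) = 2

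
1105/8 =1105/8 = 138.12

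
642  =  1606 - 964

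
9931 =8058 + 1873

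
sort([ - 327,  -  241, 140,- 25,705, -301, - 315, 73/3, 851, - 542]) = [-542, - 327, - 315, - 301, - 241, - 25, 73/3, 140, 705,851]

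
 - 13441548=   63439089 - 76880637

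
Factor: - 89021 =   -  89021^1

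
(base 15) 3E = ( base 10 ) 59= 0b111011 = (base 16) 3B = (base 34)1P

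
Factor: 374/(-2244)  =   - 1/6 =- 2^( - 1)*3^(-1) 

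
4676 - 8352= - 3676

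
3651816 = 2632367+1019449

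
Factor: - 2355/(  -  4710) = 1/2  =  2^( - 1 )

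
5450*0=0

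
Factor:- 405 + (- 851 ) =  - 1256 = - 2^3*157^1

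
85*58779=4996215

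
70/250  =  7/25 =0.28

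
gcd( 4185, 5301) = 279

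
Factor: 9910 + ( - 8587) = 3^3*7^2= 1323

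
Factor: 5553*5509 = 3^2*7^1*617^1 * 787^1 = 30591477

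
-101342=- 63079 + -38263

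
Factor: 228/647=2^2*3^1*19^1 * 647^( - 1) 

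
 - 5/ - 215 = 1/43 = 0.02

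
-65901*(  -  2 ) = 131802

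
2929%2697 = 232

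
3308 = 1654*2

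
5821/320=18 + 61/320 = 18.19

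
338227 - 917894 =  -579667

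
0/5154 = 0 = 0.00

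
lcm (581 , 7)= 581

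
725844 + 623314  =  1349158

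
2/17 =2/17= 0.12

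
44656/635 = 44656/635 =70.32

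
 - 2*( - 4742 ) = 9484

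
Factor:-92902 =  - 2^1*46451^1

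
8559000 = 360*23775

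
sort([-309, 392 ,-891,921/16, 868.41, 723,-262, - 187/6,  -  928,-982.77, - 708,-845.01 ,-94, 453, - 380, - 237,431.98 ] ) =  [  -  982.77,-928, - 891,-845.01,-708, - 380 , - 309,  -  262, - 237, - 94,-187/6, 921/16,  392,431.98 , 453, 723,868.41 ]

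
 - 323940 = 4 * ( - 80985 )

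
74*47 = 3478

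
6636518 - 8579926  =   - 1943408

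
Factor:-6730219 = - 173^1*38903^1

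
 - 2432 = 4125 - 6557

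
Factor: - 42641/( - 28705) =5^( - 1 ) * 5741^(  -  1 ) * 42641^1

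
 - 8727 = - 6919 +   -  1808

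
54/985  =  54/985  =  0.05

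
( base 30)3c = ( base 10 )102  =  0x66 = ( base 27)3l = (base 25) 42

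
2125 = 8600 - 6475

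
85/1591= 85/1591 = 0.05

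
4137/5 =827+2/5 = 827.40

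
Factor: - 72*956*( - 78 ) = 5368896 = 2^6*3^3*13^1* 239^1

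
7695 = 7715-20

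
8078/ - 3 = - 8078/3 = - 2692.67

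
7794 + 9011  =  16805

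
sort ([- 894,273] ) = [ - 894,273 ] 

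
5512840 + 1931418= 7444258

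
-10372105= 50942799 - 61314904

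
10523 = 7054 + 3469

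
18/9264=3/1544 =0.00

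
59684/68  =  14921/17=877.71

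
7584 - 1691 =5893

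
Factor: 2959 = 11^1*269^1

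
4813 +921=5734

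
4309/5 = 861 + 4/5 = 861.80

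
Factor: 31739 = 17^1*1867^1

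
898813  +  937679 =1836492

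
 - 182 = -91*2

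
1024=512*2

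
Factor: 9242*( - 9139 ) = - 2^1*13^1*19^1*37^1*4621^1 = -84462638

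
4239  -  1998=2241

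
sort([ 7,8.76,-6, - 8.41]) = [-8.41, - 6 , 7 , 8.76] 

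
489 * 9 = 4401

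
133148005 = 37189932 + 95958073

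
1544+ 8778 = 10322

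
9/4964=9/4964 = 0.00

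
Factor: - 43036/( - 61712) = 2^( - 2 )*19^( - 1)*53^1 = 53/76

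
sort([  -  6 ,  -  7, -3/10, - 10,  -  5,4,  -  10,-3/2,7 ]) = [ - 10 ,-10, -7,-6 , - 5, - 3/2,-3/10, 4 , 7 ] 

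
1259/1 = 1259 = 1259.00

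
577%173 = 58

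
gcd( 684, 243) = 9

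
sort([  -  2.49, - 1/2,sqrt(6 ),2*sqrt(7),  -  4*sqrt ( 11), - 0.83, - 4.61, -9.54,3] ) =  [-4*sqrt(  11), -9.54, - 4.61, - 2.49, - 0.83, - 1/2,sqrt(6 ),3, 2*sqrt (7)]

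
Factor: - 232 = -2^3 * 29^1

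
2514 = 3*838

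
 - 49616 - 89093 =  - 138709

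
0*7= 0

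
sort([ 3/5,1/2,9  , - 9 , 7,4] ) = [  -  9,  1/2,3/5,4, 7, 9]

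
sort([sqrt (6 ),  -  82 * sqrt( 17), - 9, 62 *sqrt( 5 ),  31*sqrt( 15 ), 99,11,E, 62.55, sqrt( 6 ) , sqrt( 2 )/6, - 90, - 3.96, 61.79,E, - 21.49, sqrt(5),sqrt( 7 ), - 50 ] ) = [-82*sqrt (17),-90,  -  50, - 21.49, - 9, - 3.96, sqrt ( 2)/6, sqrt(5), sqrt( 6 ), sqrt(6), sqrt( 7), E,E,11,61.79,62.55, 99 , 31*sqrt( 15),62*sqrt( 5 )]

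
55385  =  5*11077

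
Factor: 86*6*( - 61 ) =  - 31476 = - 2^2*3^1*43^1*61^1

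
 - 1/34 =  - 1+33/34 = - 0.03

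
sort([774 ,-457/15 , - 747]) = [ - 747, - 457/15,774 ] 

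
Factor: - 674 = -2^1*337^1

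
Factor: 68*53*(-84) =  - 302736  =  -2^4*3^1 *7^1 *17^1*53^1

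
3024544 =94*32176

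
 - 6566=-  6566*1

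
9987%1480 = 1107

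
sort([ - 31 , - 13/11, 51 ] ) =[- 31, - 13/11, 51 ] 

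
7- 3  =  4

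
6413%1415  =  753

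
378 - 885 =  - 507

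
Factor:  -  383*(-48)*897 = 16490448 = 2^4*3^2*13^1*23^1* 383^1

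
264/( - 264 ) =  - 1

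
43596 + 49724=93320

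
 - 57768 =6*( - 9628)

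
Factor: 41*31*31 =31^2 * 41^1 =39401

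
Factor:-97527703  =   - 7^1*13^2*19^1*4339^1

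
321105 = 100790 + 220315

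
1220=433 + 787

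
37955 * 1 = 37955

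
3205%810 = 775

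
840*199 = 167160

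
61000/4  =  15250  =  15250.00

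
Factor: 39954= 2^1*3^1 * 6659^1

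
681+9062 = 9743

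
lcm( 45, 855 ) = 855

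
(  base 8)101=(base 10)65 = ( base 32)21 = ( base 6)145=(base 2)1000001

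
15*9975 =149625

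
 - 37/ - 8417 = 37/8417 = 0.00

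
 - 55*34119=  - 1876545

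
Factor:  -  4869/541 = - 3^2=- 9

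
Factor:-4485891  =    -  3^1 * 1495297^1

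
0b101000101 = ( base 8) 505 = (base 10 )325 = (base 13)1C0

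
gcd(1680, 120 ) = 120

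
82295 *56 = 4608520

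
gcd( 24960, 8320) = 8320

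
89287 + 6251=95538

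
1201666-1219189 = -17523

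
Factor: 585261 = 3^2*65029^1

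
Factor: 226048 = 2^8*883^1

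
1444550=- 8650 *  (- 167)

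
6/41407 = 6/41407 = 0.00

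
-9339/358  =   - 27 +327/358 =- 26.09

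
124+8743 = 8867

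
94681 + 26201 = 120882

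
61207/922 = 66+355/922 =66.39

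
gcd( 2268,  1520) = 4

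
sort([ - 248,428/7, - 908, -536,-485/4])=[  -  908,  -  536, - 248, - 485/4, 428/7]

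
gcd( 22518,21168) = 54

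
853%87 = 70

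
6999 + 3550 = 10549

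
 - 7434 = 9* ( - 826)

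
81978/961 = 81978/961 = 85.30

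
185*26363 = 4877155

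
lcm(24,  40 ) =120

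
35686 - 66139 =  - 30453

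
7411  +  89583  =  96994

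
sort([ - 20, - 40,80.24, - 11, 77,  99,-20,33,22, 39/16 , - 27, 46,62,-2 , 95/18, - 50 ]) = [ - 50, - 40, - 27 , - 20,-20, -11,-2,39/16,95/18,22, 33, 46, 62,77 , 80.24,99 ]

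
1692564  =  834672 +857892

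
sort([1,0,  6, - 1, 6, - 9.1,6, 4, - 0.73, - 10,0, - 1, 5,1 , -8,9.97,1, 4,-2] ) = [ - 10,  -  9.1,-8,- 2,-1, - 1,  -  0.73, 0,0, 1,1,  1,4, 4,5,6 , 6,6, 9.97 ]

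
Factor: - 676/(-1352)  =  1/2 = 2^ (- 1 ) 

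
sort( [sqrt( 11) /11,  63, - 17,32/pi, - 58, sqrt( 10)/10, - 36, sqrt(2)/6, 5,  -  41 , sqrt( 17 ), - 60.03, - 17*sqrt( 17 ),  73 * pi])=[ - 17*sqrt( 17 ), - 60.03,  -  58, - 41, - 36, - 17, sqrt( 2)/6, sqrt(11)/11,sqrt( 10 ) /10, sqrt(17 ), 5, 32/pi,63, 73*pi ] 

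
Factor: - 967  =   - 967^1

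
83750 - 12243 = 71507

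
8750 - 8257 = 493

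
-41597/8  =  - 5200 + 3/8 =- 5199.62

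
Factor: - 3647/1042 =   -  2^ ( - 1)*7^1 = - 7/2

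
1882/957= 1 + 925/957= 1.97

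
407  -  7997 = - 7590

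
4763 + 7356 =12119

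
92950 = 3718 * 25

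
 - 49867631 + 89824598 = 39956967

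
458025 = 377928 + 80097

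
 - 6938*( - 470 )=3260860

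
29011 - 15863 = 13148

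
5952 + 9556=15508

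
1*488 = 488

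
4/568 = 1/142=   0.01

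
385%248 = 137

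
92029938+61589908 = 153619846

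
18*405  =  7290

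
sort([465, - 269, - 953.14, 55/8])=[-953.14, - 269,55/8, 465 ] 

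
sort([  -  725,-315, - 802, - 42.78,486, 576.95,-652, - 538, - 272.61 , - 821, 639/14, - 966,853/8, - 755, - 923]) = [ - 966,-923, - 821,  -  802, - 755, - 725, - 652  ,-538,  -  315, - 272.61,-42.78,639/14,853/8, 486, 576.95 ] 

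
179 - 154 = 25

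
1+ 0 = 1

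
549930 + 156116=706046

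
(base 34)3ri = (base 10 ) 4404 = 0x1134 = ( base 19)C3F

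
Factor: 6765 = 3^1*5^1*11^1*41^1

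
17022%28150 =17022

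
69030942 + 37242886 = 106273828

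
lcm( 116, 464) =464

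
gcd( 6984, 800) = 8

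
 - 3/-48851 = 3/48851 = 0.00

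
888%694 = 194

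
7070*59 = 417130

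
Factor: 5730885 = 3^3*5^1* 42451^1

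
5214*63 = 328482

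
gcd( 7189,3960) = 1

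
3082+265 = 3347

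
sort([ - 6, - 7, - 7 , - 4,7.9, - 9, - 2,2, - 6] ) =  [ - 9, - 7,  -  7, - 6,-6, - 4, - 2,2, 7.9 ] 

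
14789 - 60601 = - 45812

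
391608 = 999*392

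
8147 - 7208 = 939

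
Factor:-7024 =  - 2^4 * 439^1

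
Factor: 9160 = 2^3 *5^1*229^1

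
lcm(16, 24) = 48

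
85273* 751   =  64040023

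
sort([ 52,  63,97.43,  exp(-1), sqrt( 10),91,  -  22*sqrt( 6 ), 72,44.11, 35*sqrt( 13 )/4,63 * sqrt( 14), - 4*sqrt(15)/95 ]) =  [ - 22 * sqrt( 6 ), - 4 * sqrt(15) /95,  exp( - 1 )  ,  sqrt( 10),35 * sqrt( 13 )/4,  44.11,52,  63 , 72,91, 97.43,63*sqrt( 14 ) ] 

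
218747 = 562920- 344173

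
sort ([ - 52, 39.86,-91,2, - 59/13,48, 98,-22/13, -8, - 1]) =[-91, - 52,-8, - 59/13,  -  22/13,-1,2, 39.86 , 48, 98 ]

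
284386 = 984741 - 700355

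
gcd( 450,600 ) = 150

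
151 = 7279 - 7128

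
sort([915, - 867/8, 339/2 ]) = [ - 867/8,339/2,915 ] 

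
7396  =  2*3698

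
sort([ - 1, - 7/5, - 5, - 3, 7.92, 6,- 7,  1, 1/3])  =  [ - 7,-5,-3, - 7/5, - 1,1/3, 1, 6,7.92] 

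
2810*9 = 25290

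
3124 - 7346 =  - 4222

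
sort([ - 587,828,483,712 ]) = [  -  587,483, 712,828 ]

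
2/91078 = 1/45539=0.00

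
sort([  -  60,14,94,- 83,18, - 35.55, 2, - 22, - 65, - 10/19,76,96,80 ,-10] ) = [ - 83,  -  65 ,- 60 ,  -  35.55, - 22, - 10, - 10/19,  2, 14,18,  76, 80,94,96 ] 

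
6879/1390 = 4+1319/1390  =  4.95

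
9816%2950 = 966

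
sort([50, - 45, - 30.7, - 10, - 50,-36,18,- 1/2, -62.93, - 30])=[ - 62.93, - 50, - 45, - 36,- 30.7, - 30, - 10, - 1/2, 18,50]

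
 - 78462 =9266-87728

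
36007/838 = 36007/838= 42.97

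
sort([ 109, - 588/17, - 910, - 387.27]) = [ - 910, - 387.27, - 588/17,  109]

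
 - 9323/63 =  - 9323/63 = - 147.98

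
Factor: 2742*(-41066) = - 112602972=-2^2*3^1 * 457^1*20533^1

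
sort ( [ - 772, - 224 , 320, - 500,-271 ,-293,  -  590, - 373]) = [ - 772, - 590,-500,-373,  -  293, - 271, - 224, 320 ] 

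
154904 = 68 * 2278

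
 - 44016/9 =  - 4891+1/3= -4890.67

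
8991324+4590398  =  13581722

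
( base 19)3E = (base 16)47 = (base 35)21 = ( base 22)35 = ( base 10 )71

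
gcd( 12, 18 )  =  6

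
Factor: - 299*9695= -2898805 = -5^1*7^1 * 13^1*23^1  *277^1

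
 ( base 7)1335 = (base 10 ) 516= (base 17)1d6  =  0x204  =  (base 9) 633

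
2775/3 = 925= 925.00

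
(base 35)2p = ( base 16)5F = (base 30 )35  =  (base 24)3N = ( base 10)95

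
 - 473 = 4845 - 5318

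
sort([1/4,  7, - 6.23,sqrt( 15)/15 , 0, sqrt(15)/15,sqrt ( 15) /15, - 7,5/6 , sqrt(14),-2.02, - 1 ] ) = [ - 7,-6.23 , - 2.02,-1,0, 1/4,  sqrt(15 )/15,sqrt(15 )/15,sqrt( 15)/15, 5/6,sqrt(14), 7] 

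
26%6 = 2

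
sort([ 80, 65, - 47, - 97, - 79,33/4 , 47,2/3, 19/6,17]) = [ - 97, - 79, -47,2/3 , 19/6,33/4,17 , 47,65,80] 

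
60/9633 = 20/3211 =0.01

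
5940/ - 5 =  - 1188  +  0/1 = - 1188.00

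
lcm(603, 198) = 13266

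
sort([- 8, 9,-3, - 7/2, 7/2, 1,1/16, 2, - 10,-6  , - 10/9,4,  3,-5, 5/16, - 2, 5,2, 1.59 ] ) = [-10,-8, - 6,  -  5 ,-7/2, - 3, - 2 ,-10/9, 1/16,5/16,1 , 1.59, 2, 2,3, 7/2 , 4, 5,9 ]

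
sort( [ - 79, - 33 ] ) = [-79 ,-33 ]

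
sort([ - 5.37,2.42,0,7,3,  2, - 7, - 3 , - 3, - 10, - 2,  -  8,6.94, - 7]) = [- 10, - 8,- 7, - 7, - 5.37, - 3 , - 3, - 2,0, 2,2.42, 3  ,  6.94, 7]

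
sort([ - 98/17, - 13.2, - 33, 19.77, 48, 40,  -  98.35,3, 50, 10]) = [ - 98.35, -33, - 13.2, - 98/17, 3, 10, 19.77,40,48, 50] 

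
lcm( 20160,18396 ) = 1471680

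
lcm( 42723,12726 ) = 598122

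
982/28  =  35 + 1/14 = 35.07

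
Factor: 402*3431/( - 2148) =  -2^(-1)*47^1*67^1*73^1*179^(  -  1) = - 229877/358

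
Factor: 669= 3^1*223^1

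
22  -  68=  -46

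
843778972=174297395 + 669481577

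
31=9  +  22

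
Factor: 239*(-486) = - 2^1*3^5*239^1 = - 116154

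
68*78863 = 5362684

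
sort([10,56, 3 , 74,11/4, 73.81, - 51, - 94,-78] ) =[-94, - 78 , - 51, 11/4 , 3,10, 56,73.81,  74]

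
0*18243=0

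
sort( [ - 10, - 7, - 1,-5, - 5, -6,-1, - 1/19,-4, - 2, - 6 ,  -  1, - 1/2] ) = [-10, - 7, - 6,-6, - 5, - 5  , - 4, - 2, - 1, - 1,  -  1, - 1/2, - 1/19] 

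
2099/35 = 59 + 34/35 = 59.97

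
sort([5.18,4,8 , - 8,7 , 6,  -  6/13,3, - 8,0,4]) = [ - 8 , - 8 , - 6/13, 0,3,4, 4,5.18  ,  6,7,8]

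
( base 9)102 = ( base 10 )83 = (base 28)2R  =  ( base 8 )123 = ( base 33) 2H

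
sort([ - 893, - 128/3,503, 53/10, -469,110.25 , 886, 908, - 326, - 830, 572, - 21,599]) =[-893, - 830,-469 ,  -  326, - 128/3,- 21, 53/10,  110.25, 503,572, 599, 886 , 908] 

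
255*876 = 223380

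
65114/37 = 65114/37 = 1759.84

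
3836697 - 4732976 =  - 896279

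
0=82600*0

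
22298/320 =69 + 109/160= 69.68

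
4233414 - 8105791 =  - 3872377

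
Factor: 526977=3^2*11^1*5323^1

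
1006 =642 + 364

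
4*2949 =11796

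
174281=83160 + 91121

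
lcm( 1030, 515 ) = 1030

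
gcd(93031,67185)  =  1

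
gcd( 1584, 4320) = 144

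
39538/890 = 19769/445 = 44.42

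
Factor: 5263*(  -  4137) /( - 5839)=3^1 * 7^1*  19^1*197^1*277^1  *  5839^( - 1)=21773031/5839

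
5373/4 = 5373/4 = 1343.25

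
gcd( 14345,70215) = 755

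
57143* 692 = 39542956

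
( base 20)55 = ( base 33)36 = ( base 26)41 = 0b1101001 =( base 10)105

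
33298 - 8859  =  24439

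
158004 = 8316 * 19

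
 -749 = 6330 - 7079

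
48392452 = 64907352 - 16514900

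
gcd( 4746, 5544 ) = 42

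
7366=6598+768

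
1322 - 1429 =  - 107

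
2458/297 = 8 + 82/297 =8.28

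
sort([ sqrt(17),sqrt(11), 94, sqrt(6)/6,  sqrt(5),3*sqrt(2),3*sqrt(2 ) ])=[ sqrt( 6)/6,sqrt (5), sqrt(11 ), sqrt(17), 3*sqrt( 2 ), 3 *sqrt( 2), 94] 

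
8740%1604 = 720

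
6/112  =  3/56=0.05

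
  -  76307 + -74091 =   -  150398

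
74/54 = 37/27= 1.37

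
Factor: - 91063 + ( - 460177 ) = -2^3*5^1 *13781^1 = - 551240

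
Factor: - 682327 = - 682327^1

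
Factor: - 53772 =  - 2^2*3^1*4481^1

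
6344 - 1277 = 5067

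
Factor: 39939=3^1*13313^1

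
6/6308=3/3154=0.00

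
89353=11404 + 77949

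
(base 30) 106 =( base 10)906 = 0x38a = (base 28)14A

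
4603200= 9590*480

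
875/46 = 875/46=19.02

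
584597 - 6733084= - 6148487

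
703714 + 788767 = 1492481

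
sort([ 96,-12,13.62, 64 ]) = [ - 12,13.62, 64, 96 ] 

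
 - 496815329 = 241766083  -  738581412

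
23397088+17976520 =41373608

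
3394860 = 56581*60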